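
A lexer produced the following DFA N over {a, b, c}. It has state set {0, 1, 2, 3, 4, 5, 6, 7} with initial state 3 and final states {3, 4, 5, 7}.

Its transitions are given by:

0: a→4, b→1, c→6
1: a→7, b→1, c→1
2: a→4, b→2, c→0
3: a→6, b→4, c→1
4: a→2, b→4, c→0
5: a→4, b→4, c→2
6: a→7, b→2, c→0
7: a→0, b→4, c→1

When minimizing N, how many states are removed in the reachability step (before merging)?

Starting at 3 and following transitions, the reachable set is {0, 1, 2, 3, 4, 6, 7}. That leaves 5 unreachable — 1 in total.

1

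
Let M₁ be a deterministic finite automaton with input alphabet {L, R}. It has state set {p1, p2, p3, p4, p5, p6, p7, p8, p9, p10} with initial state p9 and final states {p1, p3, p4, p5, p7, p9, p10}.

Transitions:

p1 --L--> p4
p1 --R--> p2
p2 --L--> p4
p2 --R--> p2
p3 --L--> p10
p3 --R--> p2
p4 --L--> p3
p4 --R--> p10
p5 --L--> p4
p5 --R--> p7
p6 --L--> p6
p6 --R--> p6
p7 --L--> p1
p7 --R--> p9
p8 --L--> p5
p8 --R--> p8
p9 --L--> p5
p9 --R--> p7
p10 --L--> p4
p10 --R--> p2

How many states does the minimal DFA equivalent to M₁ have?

7

First remove the unreachable states {p6,p8}; 8 states remain.
P0 = {p1,p3,p4,p5,p7,p9,p10} | {p2}.
Refine {p1,p3,p4,p5,p7,p9,p10} on symbol R: members go to different blocks, giving {p4,p5,p7,p9} and {p1,p3,p10}.
Split {p4,p5,p7,p9} by δ(·,L) → {p4,p7} and {p5,p9}.
Refine {p4,p7} on symbol R: members go to different blocks, giving {p4} and {p7}.
Split {p1,p3,p10} by δ(·,L) → {p1,p10} and {p3}.
Split {p5,p9} by δ(·,L) → {p5} and {p9}.
No further refinement is possible. Final partition (7 blocks): {p4} | {p2} | {p1,p10} | {p5} | {p7} | {p3} | {p9}.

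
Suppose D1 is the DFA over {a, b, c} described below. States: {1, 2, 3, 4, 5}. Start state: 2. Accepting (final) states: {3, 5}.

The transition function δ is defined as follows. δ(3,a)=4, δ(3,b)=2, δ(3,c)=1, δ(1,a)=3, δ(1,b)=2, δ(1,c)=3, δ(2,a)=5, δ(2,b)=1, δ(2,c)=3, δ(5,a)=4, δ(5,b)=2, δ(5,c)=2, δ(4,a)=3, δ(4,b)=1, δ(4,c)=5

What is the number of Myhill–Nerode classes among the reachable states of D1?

2

All states are reachable from the start state.
Initial partition by acceptance: {3,5} | {1,2,4}.
Stable partition: {3,5} | {1,2,4} — 2 equivalence classes.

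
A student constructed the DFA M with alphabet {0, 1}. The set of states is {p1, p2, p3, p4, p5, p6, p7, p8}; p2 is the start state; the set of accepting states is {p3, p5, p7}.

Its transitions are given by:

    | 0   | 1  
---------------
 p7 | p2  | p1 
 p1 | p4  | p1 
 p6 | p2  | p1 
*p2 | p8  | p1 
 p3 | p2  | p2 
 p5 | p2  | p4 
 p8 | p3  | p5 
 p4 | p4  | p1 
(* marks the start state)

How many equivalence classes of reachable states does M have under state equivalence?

First remove the unreachable states {p6,p7}; 6 states remain.
Initial partition by acceptance: {p3,p5} | {p1,p2,p4,p8}.
Split {p1,p2,p4,p8} by δ(·,0) → {p1,p2,p4} and {p8}.
Refine {p1,p2,p4} on symbol 0: members go to different blocks, giving {p1,p4} and {p2}.
Split {p3,p5} by δ(·,1) → {p3} and {p5}.
Stable partition: {p3} | {p1,p4} | {p8} | {p2} | {p5} — 5 equivalence classes.

5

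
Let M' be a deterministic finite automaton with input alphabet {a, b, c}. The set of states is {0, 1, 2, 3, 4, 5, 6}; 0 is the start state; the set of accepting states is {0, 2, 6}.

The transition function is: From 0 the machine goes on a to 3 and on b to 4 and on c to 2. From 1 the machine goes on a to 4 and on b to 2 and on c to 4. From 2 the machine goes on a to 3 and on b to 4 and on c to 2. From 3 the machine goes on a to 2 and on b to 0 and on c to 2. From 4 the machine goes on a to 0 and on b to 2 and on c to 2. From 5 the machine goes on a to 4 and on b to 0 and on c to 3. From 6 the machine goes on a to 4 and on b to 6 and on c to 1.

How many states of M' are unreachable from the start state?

3

Starting at 0 and following transitions, the reachable set is {0, 2, 3, 4}. That leaves 1, 5, 6 unreachable — 3 in total.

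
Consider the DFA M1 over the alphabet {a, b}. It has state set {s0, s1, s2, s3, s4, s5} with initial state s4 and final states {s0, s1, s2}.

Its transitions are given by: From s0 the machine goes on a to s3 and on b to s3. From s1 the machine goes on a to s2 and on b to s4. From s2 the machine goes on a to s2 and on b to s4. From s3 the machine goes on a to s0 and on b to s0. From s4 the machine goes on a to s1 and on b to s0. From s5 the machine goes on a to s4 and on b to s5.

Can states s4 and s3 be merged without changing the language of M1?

First remove the unreachable states {s5}; 5 states remain.
Initial partition by acceptance: {s0,s1,s2} | {s3,s4}.
On input a, block {s0,s1,s2} splits into {s1,s2} and {s0}.
On input a, block {s3,s4} splits into {s3} and {s4}.
No further refinement is possible. Final partition (4 blocks): {s1,s2} | {s3} | {s0} | {s4}.
s4 and s3 end up in different blocks, so they are distinguishable. For instance, the string 'aa' is accepted from only s4.

No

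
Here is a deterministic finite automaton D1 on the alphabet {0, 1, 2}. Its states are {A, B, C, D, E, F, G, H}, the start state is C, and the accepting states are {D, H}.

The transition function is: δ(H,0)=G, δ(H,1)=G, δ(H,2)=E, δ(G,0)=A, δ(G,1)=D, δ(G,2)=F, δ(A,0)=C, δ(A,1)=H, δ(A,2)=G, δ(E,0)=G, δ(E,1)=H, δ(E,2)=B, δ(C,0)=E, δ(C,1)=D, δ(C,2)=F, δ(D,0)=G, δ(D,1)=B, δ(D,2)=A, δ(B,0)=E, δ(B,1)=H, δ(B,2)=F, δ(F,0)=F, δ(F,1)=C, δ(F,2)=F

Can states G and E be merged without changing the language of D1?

All states are reachable from the start state.
Start with accepting vs non-accepting: {D,H} | {A,B,C,E,F,G}.
On input 1, block {A,B,C,E,F,G} splits into {A,B,C,E,G} and {F}.
On input 2, block {A,B,C,E,G} splits into {B,C,G} and {A,E}.
The partition is now stable with 4 blocks: {D,H} | {B,C,G} | {F} | {A,E}.
G and E end up in different blocks, so they are distinguishable. For instance, the string '21' is accepted from only E.

No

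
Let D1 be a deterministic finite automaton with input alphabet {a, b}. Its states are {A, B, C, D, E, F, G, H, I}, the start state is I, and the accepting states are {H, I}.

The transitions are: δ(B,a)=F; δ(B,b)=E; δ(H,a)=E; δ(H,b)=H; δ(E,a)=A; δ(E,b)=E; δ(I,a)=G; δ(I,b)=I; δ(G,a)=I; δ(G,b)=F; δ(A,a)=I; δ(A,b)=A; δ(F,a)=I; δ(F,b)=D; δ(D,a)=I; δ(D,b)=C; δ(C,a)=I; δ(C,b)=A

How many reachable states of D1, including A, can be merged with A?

5

States {B,E,H} cannot be reached from the start state, so discard them.
Start with accepting vs non-accepting: {I} | {A,C,D,F,G}.
Stable partition: {I} | {A,C,D,F,G} — 2 equivalence classes.
The equivalence class containing A is {A,C,D,F,G}, of size 5.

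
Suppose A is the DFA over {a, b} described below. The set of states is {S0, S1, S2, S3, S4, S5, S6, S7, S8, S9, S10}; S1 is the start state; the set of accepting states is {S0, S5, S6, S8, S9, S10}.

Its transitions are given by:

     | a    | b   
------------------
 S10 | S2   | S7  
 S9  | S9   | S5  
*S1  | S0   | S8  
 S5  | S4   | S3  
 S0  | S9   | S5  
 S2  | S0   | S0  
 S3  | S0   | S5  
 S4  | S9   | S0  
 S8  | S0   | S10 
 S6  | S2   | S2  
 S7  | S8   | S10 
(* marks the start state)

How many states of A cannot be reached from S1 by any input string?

No path from S1 leads to S6; the other 10 states are all reachable.

1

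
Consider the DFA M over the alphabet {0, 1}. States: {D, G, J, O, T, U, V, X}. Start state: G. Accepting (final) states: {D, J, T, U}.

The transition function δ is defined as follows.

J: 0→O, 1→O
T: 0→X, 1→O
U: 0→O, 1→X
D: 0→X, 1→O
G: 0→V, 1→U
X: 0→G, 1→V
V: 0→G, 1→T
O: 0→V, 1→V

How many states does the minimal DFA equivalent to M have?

3

First remove the unreachable states {D,J}; 6 states remain.
Start with accepting vs non-accepting: {T,U} | {G,O,V,X}.
On input 1, block {G,O,V,X} splits into {O,X} and {G,V}.
Stable partition: {T,U} | {O,X} | {G,V} — 3 equivalence classes.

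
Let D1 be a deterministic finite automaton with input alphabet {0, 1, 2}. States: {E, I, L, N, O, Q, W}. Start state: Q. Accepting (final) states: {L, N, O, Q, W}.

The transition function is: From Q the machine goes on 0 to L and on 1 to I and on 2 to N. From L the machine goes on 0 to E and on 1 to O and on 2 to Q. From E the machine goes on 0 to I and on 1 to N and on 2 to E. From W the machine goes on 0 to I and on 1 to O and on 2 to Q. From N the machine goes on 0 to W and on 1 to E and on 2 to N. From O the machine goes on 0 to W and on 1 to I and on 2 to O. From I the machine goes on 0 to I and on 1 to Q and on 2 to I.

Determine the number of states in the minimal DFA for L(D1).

3

All states are reachable from the start state.
P0 = {L,N,O,Q,W} | {E,I}.
Refine {L,N,O,Q,W} on symbol 0: members go to different blocks, giving {N,O,Q} and {L,W}.
Stable partition: {N,O,Q} | {E,I} | {L,W} — 3 equivalence classes.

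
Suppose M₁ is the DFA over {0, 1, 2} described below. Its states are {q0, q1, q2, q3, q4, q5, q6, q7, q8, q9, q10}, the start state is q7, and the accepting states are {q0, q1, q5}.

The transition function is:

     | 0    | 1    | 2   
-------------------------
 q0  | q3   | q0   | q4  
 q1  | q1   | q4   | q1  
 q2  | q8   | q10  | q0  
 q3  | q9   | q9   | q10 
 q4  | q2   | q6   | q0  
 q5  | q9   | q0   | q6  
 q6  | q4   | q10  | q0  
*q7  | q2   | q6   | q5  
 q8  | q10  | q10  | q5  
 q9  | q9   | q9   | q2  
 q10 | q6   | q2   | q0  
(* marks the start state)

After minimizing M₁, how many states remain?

3

States {q1} cannot be reached from the start state, so discard them.
P0 = {q0,q5} | {q2,q3,q4,q6,q7,q8,q9,q10}.
Split {q2,q3,q4,q6,q7,q8,q9,q10} by δ(·,2) → {q2,q4,q6,q7,q8,q10} and {q3,q9}.
The partition is now stable with 3 blocks: {q0,q5} | {q2,q4,q6,q7,q8,q10} | {q3,q9}.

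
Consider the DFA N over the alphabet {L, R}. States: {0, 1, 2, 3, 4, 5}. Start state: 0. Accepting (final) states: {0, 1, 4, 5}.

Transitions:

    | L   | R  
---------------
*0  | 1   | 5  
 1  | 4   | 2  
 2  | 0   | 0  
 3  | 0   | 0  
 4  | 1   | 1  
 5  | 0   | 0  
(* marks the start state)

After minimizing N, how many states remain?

5

States {3} cannot be reached from the start state, so discard them.
Initial partition by acceptance: {0,1,4,5} | {2}.
On input R, block {0,1,4,5} splits into {0,4,5} and {1}.
Split {0,4,5} by δ(·,L) → {0,4} and {5}.
On input R, block {0,4} splits into {0} and {4}.
The partition is now stable with 5 blocks: {0} | {2} | {1} | {5} | {4}.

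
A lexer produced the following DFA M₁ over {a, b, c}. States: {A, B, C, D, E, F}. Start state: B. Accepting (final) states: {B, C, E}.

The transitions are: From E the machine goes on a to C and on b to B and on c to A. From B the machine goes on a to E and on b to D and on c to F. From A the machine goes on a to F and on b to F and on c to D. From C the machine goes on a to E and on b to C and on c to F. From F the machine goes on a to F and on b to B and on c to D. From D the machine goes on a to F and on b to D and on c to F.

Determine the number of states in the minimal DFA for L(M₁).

6

Initial partition by acceptance: {B,C,E} | {A,D,F}.
Refine {B,C,E} on symbol b: members go to different blocks, giving {C,E} and {B}.
Refine {C,E} on symbol b: members go to different blocks, giving {C} and {E}.
Split {A,D,F} by δ(·,b) → {A,D} and {F}.
On input b, block {A,D} splits into {A} and {D}.
The partition is now stable with 6 blocks: {C} | {A} | {B} | {E} | {F} | {D}.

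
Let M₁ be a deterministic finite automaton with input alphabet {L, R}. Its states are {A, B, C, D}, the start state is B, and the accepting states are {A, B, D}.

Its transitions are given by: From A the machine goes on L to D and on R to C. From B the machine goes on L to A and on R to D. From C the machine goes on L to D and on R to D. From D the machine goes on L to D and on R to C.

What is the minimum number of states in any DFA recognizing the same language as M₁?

3

All states are reachable from the start state.
Initial partition by acceptance: {A,B,D} | {C}.
On input R, block {A,B,D} splits into {A,D} and {B}.
No further refinement is possible. Final partition (3 blocks): {A,D} | {C} | {B}.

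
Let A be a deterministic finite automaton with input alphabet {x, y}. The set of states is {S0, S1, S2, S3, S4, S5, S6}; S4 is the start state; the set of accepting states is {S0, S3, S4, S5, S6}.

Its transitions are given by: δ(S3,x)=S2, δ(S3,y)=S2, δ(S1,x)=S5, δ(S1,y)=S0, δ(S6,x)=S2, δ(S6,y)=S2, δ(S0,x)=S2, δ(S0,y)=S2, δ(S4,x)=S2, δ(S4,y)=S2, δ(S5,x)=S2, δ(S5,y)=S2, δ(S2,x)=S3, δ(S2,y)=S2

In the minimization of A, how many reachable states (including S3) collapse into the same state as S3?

2

States {S0,S1,S5,S6} cannot be reached from the start state, so discard them.
Initial partition by acceptance: {S3,S4} | {S2}.
The partition is now stable with 2 blocks: {S3,S4} | {S2}.
The equivalence class containing S3 is {S3,S4}, of size 2.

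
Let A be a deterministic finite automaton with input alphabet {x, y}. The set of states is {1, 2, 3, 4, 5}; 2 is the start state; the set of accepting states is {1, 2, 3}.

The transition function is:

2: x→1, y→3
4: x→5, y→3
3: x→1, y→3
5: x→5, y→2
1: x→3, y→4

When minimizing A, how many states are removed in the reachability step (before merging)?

0

Every one of the 5 states is reachable from 2.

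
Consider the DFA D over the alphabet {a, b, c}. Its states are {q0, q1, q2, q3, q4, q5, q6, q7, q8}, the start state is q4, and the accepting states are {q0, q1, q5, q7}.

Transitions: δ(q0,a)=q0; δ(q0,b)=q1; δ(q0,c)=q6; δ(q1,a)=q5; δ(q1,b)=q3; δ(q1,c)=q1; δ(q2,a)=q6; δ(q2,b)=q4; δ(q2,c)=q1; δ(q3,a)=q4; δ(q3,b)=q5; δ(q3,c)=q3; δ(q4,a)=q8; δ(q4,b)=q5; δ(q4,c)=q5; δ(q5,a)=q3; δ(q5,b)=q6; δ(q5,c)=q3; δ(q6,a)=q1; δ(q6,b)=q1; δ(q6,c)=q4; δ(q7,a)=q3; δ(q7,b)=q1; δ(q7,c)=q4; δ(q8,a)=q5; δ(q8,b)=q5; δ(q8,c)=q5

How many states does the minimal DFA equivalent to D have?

First remove the unreachable states {q0,q2,q7}; 6 states remain.
Start with accepting vs non-accepting: {q1,q5} | {q3,q4,q6,q8}.
Split {q1,q5} by δ(·,a) → {q1} and {q5}.
Split {q3,q4,q6,q8} by δ(·,a) → {q3,q4} and {q6} and {q8}.
Refine {q3,q4} on symbol a: members go to different blocks, giving {q3} and {q4}.
The partition is now stable with 6 blocks: {q1} | {q3} | {q5} | {q6} | {q8} | {q4}.

6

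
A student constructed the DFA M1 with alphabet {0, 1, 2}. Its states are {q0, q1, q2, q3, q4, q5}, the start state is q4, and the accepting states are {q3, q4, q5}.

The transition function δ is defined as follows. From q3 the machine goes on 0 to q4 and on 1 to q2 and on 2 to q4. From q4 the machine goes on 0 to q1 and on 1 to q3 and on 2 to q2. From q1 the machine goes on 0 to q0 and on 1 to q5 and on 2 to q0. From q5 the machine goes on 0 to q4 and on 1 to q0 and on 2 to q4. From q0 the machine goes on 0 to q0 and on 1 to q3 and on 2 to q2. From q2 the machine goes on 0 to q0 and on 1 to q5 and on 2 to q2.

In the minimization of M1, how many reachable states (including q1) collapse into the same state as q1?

3

Every state is reachable, so we keep all 6.
Initial partition by acceptance: {q3,q4,q5} | {q0,q1,q2}.
Refine {q3,q4,q5} on symbol 0: members go to different blocks, giving {q3,q5} and {q4}.
No further refinement is possible. Final partition (3 blocks): {q3,q5} | {q0,q1,q2} | {q4}.
The equivalence class containing q1 is {q0,q1,q2}, of size 3.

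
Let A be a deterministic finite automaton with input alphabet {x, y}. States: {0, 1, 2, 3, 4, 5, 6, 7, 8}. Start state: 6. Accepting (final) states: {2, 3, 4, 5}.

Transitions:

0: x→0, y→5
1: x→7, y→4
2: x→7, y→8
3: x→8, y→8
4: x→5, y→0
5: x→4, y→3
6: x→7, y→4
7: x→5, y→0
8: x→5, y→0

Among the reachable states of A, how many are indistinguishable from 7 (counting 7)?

States {1,2} cannot be reached from the start state, so discard them.
Initial partition by acceptance: {3,4,5} | {0,6,7,8}.
Split {3,4,5} by δ(·,x) → {4,5} and {3}.
On input y, block {4,5} splits into {4} and {5}.
Refine {0,6,7,8} on symbol x: members go to different blocks, giving {0,6} and {7,8}.
On input x, block {0,6} splits into {0} and {6}.
No further refinement is possible. Final partition (6 blocks): {4} | {0} | {3} | {5} | {7,8} | {6}.
The equivalence class containing 7 is {7,8}, of size 2.

2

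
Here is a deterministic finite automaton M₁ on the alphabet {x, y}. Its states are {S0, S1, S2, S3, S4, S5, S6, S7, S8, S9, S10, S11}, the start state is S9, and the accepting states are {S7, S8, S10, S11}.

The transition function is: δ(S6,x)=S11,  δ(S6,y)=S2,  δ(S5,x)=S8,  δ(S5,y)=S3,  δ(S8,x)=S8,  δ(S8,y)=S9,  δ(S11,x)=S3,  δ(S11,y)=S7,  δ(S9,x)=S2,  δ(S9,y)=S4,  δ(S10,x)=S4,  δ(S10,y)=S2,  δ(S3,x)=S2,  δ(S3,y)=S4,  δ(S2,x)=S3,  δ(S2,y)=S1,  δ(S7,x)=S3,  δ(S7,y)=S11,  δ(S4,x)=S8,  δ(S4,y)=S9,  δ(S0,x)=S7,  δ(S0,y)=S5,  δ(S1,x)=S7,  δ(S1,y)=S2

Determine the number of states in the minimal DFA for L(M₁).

6

First remove the unreachable states {S0,S5,S6,S10}; 8 states remain.
P0 = {S7,S8,S11} | {S1,S2,S3,S4,S9}.
Refine {S7,S8,S11} on symbol x: members go to different blocks, giving {S7,S11} and {S8}.
Split {S1,S2,S3,S4,S9} by δ(·,x) → {S2,S3,S9} and {S1} and {S4}.
Split {S2,S3,S9} by δ(·,y) → {S3,S9} and {S2}.
Stable partition: {S7,S11} | {S3,S9} | {S8} | {S1} | {S4} | {S2} — 6 equivalence classes.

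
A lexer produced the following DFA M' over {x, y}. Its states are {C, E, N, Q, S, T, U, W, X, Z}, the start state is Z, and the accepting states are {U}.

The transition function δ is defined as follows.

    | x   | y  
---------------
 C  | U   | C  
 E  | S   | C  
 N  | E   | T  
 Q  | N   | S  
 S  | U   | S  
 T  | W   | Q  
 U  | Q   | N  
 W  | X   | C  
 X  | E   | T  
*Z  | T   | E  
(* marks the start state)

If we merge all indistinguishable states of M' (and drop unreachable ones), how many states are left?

7

Start with accepting vs non-accepting: {U} | {C,E,N,Q,S,T,W,X,Z}.
Split {C,E,N,Q,S,T,W,X,Z} by δ(·,x) → {E,N,Q,T,W,X,Z} and {C,S}.
Refine {E,N,Q,T,W,X,Z} on symbol x: members go to different blocks, giving {N,Q,T,W,X,Z} and {E}.
Refine {N,Q,T,W,X,Z} on symbol x: members go to different blocks, giving {Q,T,W,Z} and {N,X}.
On input x, block {Q,T,W,Z} splits into {T,Z} and {Q,W}.
Refine {T,Z} on symbol x: members go to different blocks, giving {T} and {Z}.
Stable partition: {U} | {T} | {C,S} | {E} | {N,X} | {Q,W} | {Z} — 7 equivalence classes.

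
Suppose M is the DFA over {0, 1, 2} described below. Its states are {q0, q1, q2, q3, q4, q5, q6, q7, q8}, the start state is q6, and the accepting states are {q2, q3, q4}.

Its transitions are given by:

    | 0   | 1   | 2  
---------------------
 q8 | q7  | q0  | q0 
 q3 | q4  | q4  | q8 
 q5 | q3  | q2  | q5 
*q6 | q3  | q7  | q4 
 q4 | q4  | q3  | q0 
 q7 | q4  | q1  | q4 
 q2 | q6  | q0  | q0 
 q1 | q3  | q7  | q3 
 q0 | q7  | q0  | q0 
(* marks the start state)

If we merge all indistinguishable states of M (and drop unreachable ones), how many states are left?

3

First remove the unreachable states {q2,q5}; 7 states remain.
Start with accepting vs non-accepting: {q3,q4} | {q0,q1,q6,q7,q8}.
On input 0, block {q0,q1,q6,q7,q8} splits into {q1,q6,q7} and {q0,q8}.
Stable partition: {q3,q4} | {q1,q6,q7} | {q0,q8} — 3 equivalence classes.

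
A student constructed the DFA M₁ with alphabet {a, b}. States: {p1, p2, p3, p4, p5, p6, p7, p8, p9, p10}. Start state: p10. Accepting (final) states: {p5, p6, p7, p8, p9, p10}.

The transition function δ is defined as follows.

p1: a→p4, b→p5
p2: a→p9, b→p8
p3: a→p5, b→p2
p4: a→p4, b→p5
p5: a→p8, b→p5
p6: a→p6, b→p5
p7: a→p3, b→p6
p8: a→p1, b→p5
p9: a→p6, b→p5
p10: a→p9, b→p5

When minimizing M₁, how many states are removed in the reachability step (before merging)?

3

No path from p10 leads to p2, p3, p7; the other 7 states are all reachable.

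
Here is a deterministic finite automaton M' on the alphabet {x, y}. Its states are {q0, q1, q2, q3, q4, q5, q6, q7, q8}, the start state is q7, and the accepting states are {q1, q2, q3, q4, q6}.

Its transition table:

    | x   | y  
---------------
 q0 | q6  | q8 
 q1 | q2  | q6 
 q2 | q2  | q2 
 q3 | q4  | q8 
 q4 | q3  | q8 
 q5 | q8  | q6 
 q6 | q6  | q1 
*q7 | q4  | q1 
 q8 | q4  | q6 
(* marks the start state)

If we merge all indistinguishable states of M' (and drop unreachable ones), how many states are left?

3

States {q0,q5} cannot be reached from the start state, so discard them.
Initial partition by acceptance: {q1,q2,q3,q4,q6} | {q7,q8}.
On input y, block {q1,q2,q3,q4,q6} splits into {q1,q2,q6} and {q3,q4}.
Stable partition: {q1,q2,q6} | {q7,q8} | {q3,q4} — 3 equivalence classes.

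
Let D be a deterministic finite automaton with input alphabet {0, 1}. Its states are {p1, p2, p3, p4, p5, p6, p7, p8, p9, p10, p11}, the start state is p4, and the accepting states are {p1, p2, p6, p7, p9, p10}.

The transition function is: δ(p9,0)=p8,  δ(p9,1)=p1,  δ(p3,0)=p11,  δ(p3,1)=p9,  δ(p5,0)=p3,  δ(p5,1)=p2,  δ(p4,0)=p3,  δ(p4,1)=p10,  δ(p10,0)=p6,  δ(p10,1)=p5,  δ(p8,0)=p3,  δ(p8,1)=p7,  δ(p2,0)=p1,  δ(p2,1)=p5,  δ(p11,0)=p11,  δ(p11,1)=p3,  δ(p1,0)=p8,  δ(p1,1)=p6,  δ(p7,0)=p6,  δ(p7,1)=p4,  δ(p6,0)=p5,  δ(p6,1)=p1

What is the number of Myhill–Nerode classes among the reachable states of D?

P0 = {p1,p2,p6,p7,p9,p10} | {p3,p4,p5,p8,p11}.
Split {p1,p2,p6,p7,p9,p10} by δ(·,0) → {p1,p6,p9} and {p2,p7,p10}.
Refine {p3,p4,p5,p8,p11} on symbol 1: members go to different blocks, giving {p4,p5,p8} and {p3} and {p11}.
The partition is now stable with 5 blocks: {p1,p6,p9} | {p4,p5,p8} | {p2,p7,p10} | {p3} | {p11}.

5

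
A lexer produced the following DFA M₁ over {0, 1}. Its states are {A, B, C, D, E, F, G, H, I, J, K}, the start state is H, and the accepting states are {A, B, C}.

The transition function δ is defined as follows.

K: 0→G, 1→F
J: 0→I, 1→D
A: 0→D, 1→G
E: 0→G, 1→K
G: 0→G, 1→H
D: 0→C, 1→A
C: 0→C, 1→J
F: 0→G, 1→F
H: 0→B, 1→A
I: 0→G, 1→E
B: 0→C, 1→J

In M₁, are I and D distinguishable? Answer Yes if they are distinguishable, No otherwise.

Yes

All states are reachable from the start state.
Initial partition by acceptance: {A,B,C} | {D,E,F,G,H,I,J,K}.
Split {A,B,C} by δ(·,0) → {B,C} and {A}.
Refine {D,E,F,G,H,I,J,K} on symbol 0: members go to different blocks, giving {E,F,G,I,J,K} and {D,H}.
On input 1, block {E,F,G,I,J,K} splits into {E,F,I,K} and {G,J}.
On input 0, block {G,J} splits into {G} and {J}.
Stable partition: {B,C} | {E,F,I,K} | {A} | {D,H} | {G} | {J} — 6 equivalence classes.
I and D end up in different blocks, so they are distinguishable. For instance, the string '0' is accepted from only D.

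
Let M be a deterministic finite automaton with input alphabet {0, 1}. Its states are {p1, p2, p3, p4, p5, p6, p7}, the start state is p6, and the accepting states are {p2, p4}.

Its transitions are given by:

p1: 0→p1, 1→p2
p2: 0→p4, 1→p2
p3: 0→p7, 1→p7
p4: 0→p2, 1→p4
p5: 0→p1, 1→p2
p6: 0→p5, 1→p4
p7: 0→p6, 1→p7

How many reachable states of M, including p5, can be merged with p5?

States {p3,p7} cannot be reached from the start state, so discard them.
Start with accepting vs non-accepting: {p2,p4} | {p1,p5,p6}.
No further refinement is possible. Final partition (2 blocks): {p2,p4} | {p1,p5,p6}.
The equivalence class containing p5 is {p1,p5,p6}, of size 3.

3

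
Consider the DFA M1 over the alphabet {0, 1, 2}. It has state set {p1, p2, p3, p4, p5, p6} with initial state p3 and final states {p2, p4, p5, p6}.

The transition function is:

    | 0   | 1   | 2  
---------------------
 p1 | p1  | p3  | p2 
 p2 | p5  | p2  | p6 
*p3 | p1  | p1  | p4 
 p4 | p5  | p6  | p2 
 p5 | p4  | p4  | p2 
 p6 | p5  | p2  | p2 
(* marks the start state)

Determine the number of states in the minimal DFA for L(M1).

2

Initial partition by acceptance: {p2,p4,p5,p6} | {p1,p3}.
The partition is now stable with 2 blocks: {p2,p4,p5,p6} | {p1,p3}.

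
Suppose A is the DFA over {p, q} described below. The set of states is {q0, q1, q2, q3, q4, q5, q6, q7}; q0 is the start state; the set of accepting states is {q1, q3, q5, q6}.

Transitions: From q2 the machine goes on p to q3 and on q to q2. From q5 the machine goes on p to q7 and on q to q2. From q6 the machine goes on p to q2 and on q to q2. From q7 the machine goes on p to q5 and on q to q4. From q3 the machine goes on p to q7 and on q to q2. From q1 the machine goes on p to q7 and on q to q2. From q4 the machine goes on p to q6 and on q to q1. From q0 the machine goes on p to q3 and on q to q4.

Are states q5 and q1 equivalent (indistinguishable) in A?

Every state is reachable, so we keep all 8.
Start with accepting vs non-accepting: {q1,q3,q5,q6} | {q0,q2,q4,q7}.
On input q, block {q0,q2,q4,q7} splits into {q0,q2,q7} and {q4}.
On input q, block {q0,q2,q7} splits into {q0,q7} and {q2}.
Split {q1,q3,q5,q6} by δ(·,p) → {q1,q3,q5} and {q6}.
Stable partition: {q1,q3,q5} | {q0,q7} | {q4} | {q2} | {q6} — 5 equivalence classes.
q5 and q1 lie in the same block of the stable partition, so they are equivalent — no string distinguishes them.

Yes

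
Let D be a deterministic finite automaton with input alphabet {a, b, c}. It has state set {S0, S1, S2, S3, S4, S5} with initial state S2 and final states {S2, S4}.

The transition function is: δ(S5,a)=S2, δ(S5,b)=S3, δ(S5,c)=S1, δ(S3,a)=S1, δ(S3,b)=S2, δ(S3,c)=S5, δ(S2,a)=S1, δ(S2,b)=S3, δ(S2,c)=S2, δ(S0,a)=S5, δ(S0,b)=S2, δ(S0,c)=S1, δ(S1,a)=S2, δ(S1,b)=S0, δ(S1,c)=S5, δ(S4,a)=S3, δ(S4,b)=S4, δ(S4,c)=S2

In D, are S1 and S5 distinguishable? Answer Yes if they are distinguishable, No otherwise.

Reachable states from the start: {S0,S1,S2,S3,S5}. Unreachable: {S4} — drop them.
Start with accepting vs non-accepting: {S2} | {S0,S1,S3,S5}.
On input a, block {S0,S1,S3,S5} splits into {S0,S3} and {S1,S5}.
The partition is now stable with 3 blocks: {S2} | {S0,S3} | {S1,S5}.
S1 and S5 lie in the same block of the stable partition, so they are equivalent — no string distinguishes them.

No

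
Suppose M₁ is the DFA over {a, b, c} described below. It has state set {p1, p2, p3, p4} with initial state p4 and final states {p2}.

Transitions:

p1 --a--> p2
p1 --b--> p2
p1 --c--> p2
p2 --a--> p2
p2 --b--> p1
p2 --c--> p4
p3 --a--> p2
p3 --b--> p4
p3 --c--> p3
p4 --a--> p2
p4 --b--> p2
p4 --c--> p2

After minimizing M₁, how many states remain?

States {p3} cannot be reached from the start state, so discard them.
P0 = {p2} | {p1,p4}.
No further refinement is possible. Final partition (2 blocks): {p2} | {p1,p4}.

2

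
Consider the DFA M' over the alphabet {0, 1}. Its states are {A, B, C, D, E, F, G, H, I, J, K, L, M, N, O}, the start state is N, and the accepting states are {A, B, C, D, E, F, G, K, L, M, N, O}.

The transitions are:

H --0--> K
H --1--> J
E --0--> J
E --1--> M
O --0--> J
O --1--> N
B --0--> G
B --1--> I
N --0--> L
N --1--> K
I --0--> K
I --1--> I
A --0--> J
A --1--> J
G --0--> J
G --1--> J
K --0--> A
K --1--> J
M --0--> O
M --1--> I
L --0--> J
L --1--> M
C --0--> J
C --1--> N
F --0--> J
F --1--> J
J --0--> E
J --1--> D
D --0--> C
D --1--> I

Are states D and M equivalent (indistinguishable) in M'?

States {B,F,G,H} cannot be reached from the start state, so discard them.
Start with accepting vs non-accepting: {A,C,D,E,K,L,M,N,O} | {I,J}.
On input 0, block {A,C,D,E,K,L,M,N,O} splits into {A,C,E,L,O} and {D,K,M,N}.
Refine {A,C,E,L,O} on symbol 1: members go to different blocks, giving {C,E,L,O} and {A}.
Split {I,J} by δ(·,0) → {I} and {J}.
Split {D,K,M,N} by δ(·,0) → {D,M,N} and {K}.
On input 1, block {D,M,N} splits into {D,M} and {N}.
Refine {C,E,L,O} on symbol 1: members go to different blocks, giving {C,O} and {E,L}.
The partition is now stable with 8 blocks: {C,O} | {I} | {D,M} | {A} | {J} | {K} | {N} | {E,L}.
D and M lie in the same block of the stable partition, so they are equivalent — no string distinguishes them.

Yes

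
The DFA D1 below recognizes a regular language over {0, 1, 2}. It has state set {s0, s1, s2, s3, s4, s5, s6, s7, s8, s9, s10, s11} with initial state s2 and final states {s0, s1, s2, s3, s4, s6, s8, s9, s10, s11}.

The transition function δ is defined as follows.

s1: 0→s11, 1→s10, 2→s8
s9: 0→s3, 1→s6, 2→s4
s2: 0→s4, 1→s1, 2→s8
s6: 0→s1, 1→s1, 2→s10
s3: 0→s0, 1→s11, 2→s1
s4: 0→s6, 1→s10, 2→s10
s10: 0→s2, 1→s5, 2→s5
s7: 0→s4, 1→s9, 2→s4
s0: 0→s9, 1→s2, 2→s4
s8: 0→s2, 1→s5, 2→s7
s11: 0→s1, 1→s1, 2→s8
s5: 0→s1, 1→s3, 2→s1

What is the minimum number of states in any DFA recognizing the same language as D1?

P0 = {s0,s1,s2,s3,s4,s6,s8,s9,s10,s11} | {s5,s7}.
Split {s0,s1,s2,s3,s4,s6,s8,s9,s10,s11} by δ(·,1) → {s0,s1,s2,s3,s4,s6,s9,s11} and {s8,s10}.
Split {s0,s1,s2,s3,s4,s6,s9,s11} by δ(·,1) → {s0,s2,s3,s6,s9,s11} and {s1,s4}.
Split {s0,s2,s3,s6,s9,s11} by δ(·,0) → {s0,s3,s9} and {s2,s6,s11}.
No further refinement is possible. Final partition (5 blocks): {s0,s3,s9} | {s5,s7} | {s8,s10} | {s1,s4} | {s2,s6,s11}.

5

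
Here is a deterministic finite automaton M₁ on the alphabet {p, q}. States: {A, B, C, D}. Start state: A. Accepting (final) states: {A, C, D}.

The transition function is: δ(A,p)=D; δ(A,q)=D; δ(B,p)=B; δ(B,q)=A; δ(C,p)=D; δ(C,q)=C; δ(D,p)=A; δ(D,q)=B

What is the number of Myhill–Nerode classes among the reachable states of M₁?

3

States {C} cannot be reached from the start state, so discard them.
Start with accepting vs non-accepting: {A,D} | {B}.
On input q, block {A,D} splits into {A} and {D}.
No further refinement is possible. Final partition (3 blocks): {A} | {B} | {D}.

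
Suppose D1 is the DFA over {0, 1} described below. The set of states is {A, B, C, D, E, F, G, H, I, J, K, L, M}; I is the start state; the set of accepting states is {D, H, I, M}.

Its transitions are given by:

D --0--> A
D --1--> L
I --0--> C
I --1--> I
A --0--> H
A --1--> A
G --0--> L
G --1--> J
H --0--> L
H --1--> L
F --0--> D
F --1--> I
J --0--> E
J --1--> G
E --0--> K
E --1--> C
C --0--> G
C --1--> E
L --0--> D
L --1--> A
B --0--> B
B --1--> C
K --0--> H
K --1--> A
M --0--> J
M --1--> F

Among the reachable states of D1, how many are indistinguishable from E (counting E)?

States {B,F,M} cannot be reached from the start state, so discard them.
Initial partition by acceptance: {D,H,I} | {A,C,E,G,J,K,L}.
Split {D,H,I} by δ(·,1) → {D,H} and {I}.
Split {A,C,E,G,J,K,L} by δ(·,0) → {C,E,G,J} and {A,K,L}.
Refine {C,E,G,J} on symbol 0: members go to different blocks, giving {C,J} and {E,G}.
No further refinement is possible. Final partition (5 blocks): {D,H} | {C,J} | {I} | {A,K,L} | {E,G}.
State E belongs to the block {E,G}, which has 2 states.

2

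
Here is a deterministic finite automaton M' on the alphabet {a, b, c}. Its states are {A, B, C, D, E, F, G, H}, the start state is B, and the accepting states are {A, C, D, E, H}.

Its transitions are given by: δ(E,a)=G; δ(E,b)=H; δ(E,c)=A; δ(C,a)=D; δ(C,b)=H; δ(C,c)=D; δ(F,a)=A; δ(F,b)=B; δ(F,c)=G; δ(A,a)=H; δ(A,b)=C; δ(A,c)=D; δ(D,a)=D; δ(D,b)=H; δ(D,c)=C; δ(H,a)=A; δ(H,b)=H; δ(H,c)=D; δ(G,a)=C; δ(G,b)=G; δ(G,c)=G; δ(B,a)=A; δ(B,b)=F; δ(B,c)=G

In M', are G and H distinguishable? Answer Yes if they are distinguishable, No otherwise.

First remove the unreachable states {E}; 7 states remain.
Start with accepting vs non-accepting: {A,C,D,H} | {B,F,G}.
The partition is now stable with 2 blocks: {A,C,D,H} | {B,F,G}.
G and H end up in different blocks, so they are distinguishable. For instance, the string 'ε' is accepted from only H.

Yes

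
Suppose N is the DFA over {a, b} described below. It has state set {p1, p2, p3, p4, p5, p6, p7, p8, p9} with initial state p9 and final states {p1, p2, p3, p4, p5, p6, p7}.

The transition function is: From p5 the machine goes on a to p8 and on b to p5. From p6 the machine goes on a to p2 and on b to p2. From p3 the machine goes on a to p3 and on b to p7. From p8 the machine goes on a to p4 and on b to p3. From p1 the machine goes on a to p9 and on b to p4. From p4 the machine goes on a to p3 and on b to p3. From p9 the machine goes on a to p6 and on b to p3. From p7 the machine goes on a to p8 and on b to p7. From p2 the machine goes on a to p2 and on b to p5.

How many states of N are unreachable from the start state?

No path from p9 leads to p1; the other 8 states are all reachable.

1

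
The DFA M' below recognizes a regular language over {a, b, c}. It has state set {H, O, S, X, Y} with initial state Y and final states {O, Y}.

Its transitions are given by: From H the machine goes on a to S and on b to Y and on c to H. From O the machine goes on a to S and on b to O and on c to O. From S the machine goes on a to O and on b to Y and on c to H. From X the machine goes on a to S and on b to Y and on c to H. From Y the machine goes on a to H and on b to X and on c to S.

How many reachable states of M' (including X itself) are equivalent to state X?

2

Every state is reachable, so we keep all 5.
Start with accepting vs non-accepting: {O,Y} | {H,S,X}.
Split {O,Y} by δ(·,b) → {Y} and {O}.
On input a, block {H,S,X} splits into {H,X} and {S}.
No further refinement is possible. Final partition (4 blocks): {Y} | {H,X} | {O} | {S}.
The equivalence class containing X is {H,X}, of size 2.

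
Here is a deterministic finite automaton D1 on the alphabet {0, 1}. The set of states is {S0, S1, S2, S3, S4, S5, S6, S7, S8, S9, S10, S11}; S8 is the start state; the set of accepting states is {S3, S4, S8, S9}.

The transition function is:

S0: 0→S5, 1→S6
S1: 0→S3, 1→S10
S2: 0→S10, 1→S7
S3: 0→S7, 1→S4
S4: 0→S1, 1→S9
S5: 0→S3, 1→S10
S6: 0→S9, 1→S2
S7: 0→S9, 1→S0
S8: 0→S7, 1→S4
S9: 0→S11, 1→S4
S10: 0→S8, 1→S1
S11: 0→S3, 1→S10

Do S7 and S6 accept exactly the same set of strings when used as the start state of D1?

All states are reachable from the start state.
P0 = {S3,S4,S8,S9} | {S0,S1,S2,S5,S6,S7,S10,S11}.
On input 0, block {S0,S1,S2,S5,S6,S7,S10,S11} splits into {S1,S5,S6,S7,S10,S11} and {S0,S2}.
Split {S1,S5,S6,S7,S10,S11} by δ(·,1) → {S1,S5,S10,S11} and {S6,S7}.
On input 0, block {S3,S4,S8,S9} splits into {S3,S8} and {S4,S9}.
Stable partition: {S3,S8} | {S1,S5,S10,S11} | {S0,S2} | {S6,S7} | {S4,S9} — 5 equivalence classes.
S7 and S6 lie in the same block of the stable partition, so they are equivalent — no string distinguishes them.

Yes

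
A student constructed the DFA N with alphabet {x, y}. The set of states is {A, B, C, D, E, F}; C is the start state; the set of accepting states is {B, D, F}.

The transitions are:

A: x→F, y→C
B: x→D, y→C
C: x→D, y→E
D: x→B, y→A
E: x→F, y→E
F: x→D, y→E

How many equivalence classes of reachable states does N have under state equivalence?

All states are reachable from the start state.
Start with accepting vs non-accepting: {B,D,F} | {A,C,E}.
No further refinement is possible. Final partition (2 blocks): {B,D,F} | {A,C,E}.

2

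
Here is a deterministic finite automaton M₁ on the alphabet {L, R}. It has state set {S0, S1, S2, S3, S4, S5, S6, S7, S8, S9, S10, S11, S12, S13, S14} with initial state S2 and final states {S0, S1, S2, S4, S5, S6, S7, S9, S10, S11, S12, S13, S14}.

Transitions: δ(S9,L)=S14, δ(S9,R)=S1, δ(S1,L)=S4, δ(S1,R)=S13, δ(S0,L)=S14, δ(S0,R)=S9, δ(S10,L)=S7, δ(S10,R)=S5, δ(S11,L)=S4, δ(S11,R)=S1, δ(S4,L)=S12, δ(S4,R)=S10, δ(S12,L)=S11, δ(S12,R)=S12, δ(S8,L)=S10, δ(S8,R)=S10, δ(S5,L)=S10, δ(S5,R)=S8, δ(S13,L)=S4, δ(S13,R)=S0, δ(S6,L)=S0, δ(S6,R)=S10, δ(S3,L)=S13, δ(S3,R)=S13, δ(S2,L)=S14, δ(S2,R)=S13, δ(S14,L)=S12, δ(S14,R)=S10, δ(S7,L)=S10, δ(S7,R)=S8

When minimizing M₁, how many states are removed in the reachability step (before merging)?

2

No path from S2 leads to S3, S6; the other 13 states are all reachable.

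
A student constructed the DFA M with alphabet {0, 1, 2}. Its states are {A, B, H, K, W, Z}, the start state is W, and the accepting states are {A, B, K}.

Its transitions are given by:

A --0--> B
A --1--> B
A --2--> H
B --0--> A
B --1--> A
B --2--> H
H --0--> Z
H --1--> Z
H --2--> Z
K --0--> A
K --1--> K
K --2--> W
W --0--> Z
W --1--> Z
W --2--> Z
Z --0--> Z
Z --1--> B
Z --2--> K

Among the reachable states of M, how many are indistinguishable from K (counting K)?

3

All states are reachable from the start state.
P0 = {A,B,K} | {H,W,Z}.
Split {H,W,Z} by δ(·,1) → {H,W} and {Z}.
Stable partition: {A,B,K} | {H,W} | {Z} — 3 equivalence classes.
The equivalence class containing K is {A,B,K}, of size 3.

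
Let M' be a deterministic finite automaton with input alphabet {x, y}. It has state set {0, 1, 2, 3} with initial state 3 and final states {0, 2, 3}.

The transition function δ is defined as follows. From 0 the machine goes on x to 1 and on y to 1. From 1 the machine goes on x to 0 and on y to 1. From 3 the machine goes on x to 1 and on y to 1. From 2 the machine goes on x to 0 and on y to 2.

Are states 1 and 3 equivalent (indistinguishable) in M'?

No

Reachable states from the start: {0,1,3}. Unreachable: {2} — drop them.
P0 = {0,3} | {1}.
Stable partition: {0,3} | {1} — 2 equivalence classes.
1 and 3 end up in different blocks, so they are distinguishable. For instance, the string 'ε' is accepted from only 3.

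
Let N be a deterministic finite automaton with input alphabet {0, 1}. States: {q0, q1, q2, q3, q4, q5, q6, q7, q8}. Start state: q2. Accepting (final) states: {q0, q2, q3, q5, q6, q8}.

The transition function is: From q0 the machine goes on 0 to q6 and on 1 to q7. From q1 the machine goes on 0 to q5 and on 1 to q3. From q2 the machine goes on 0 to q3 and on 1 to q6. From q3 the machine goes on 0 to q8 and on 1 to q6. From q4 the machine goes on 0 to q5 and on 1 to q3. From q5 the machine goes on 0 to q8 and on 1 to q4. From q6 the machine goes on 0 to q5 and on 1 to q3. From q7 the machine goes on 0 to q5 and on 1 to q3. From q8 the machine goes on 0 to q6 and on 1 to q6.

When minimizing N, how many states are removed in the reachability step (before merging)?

Starting at q2 and following transitions, the reachable set is {q2, q3, q4, q5, q6, q8}. That leaves q0, q1, q7 unreachable — 3 in total.

3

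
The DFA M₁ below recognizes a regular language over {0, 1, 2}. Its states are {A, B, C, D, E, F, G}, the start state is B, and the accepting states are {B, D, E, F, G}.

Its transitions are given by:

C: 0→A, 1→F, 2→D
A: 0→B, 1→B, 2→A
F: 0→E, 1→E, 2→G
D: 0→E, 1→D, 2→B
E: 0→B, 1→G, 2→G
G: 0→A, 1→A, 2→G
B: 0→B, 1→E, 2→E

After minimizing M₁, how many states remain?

4

States {C,D,F} cannot be reached from the start state, so discard them.
Initial partition by acceptance: {B,E,G} | {A}.
Split {B,E,G} by δ(·,0) → {B,E} and {G}.
Split {B,E} by δ(·,1) → {B} and {E}.
The partition is now stable with 4 blocks: {B} | {A} | {G} | {E}.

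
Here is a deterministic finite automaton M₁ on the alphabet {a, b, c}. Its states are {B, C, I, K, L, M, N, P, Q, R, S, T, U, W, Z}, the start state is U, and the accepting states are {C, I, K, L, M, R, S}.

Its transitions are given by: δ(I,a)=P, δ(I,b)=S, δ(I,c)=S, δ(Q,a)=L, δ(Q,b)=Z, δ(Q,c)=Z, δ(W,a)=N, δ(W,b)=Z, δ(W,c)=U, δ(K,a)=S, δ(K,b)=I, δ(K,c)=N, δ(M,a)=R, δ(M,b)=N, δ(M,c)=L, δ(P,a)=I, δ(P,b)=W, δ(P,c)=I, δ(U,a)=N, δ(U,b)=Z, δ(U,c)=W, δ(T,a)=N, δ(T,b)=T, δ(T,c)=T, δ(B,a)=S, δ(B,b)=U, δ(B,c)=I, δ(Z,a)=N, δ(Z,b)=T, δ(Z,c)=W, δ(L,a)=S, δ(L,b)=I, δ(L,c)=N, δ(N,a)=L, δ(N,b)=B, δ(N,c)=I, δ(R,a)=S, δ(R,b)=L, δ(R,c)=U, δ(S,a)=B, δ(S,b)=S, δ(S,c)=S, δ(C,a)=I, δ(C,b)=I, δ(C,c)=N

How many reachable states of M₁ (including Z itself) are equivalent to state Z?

First remove the unreachable states {C,K,M,Q,R}; 10 states remain.
P0 = {I,L,S} | {B,N,P,T,U,W,Z}.
On input a, block {I,L,S} splits into {I,S} and {L}.
Split {B,N,P,T,U,W,Z} by δ(·,a) → {T,U,W,Z} and {B,P} and {N}.
No further refinement is possible. Final partition (5 blocks): {I,S} | {T,U,W,Z} | {L} | {B,P} | {N}.
State Z belongs to the block {T,U,W,Z}, which has 4 states.

4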